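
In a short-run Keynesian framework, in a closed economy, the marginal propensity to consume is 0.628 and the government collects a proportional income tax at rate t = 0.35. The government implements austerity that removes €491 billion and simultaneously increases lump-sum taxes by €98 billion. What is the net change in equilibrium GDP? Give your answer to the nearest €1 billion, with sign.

−€934 billion

Expenditure multiplier = 1/(1 − c(1−t)) = 1/(1 − 0.628×0.65) = 1/0.5918 ≈ 1.69.
ΔG contributes k·ΔG = (−€491 billion) / 0.5918 ≈ −€829.7 billion.
ΔT of +€98 billion changes first-round spending by −c·ΔT = −€61.544 billion, contributing k·(−c·ΔT) = (−€61.544 billion) / 0.5918 ≈ −€104 billion.
Net ΔY = k(ΔG − c·ΔT) = (−€552.544 billion) / 0.5918 ≈ −€934 billion.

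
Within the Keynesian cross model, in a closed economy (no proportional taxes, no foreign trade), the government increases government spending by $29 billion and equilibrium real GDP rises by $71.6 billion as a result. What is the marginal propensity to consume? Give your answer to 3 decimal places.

Implied spending multiplier k = ΔY/ΔG = 71.6/29 ≈ 2.469.
Since k = 1/(1 − MPC), MPC = 1 − 1/k = 1 − ΔG/ΔY = 1 − 29/71.6 ≈ 0.595.

0.595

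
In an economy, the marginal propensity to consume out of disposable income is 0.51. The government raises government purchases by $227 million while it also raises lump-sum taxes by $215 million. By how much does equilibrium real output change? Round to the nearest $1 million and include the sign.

Expenditure multiplier = 1/(1 − MPC) = 1/(1 − 0.51) = 1/0.49 ≈ 2.041.
ΔG contributes k·ΔG = (+$227 million) / 0.49 ≈ +$463.3 million.
ΔT of +$215 million changes first-round spending by −c·ΔT = −$109.65 million, contributing k·(−c·ΔT) = (−$109.65 million) / 0.49 ≈ −$223.8 million.
Net ΔY = k(ΔG − c·ΔT) = (+$117.35 million) / 0.49 ≈ +$239 million.

+$239 million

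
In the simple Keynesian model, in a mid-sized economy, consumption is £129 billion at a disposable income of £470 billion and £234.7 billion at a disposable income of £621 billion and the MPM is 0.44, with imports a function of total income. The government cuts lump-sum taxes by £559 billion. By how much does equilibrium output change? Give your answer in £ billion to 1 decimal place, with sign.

+£528.8 billion

MPC = ΔC/ΔYd = (234.7 − 129)/(621 − 470) = 105.7/151 = 0.7.
A lump-sum tax change of −£559 billion shifts disposable income by +£559 billion; first-round consumption changes by −c × ΔT = −0.7 × (−£559 billion) = +£391.3 billion.
Expenditure multiplier = 1/(1 − c + m) = 1/(1 − 0.7 + 0.44) = 1/0.74 ≈ 1.351.
The tax multiplier is −c × k ≈ −0.946, so ΔY = k × (−c·ΔT) = (+£391.3 billion) / 0.74 ≈ +£528.8 billion.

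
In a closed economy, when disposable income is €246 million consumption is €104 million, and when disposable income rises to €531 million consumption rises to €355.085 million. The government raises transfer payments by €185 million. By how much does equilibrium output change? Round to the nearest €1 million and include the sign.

+€1,370 million

MPC = ΔC/ΔYd = (355.085 − 104)/(531 − 246) = 251.085/285 = 0.881.
The transfer change shifts disposable income by +€185 million, so first-round consumption changes by c·ΔTR = 0.881 × (+€185 million) = +€162.985 million.
Expenditure multiplier = 1/(1 − MPC) = 1/(1 − 0.881) = 1/0.119 ≈ 8.403.
The transfer multiplier is c × k ≈ 7.403, so ΔY = k × (c·ΔTR) = (+€162.985 million) / 0.119 ≈ +€1,370 million.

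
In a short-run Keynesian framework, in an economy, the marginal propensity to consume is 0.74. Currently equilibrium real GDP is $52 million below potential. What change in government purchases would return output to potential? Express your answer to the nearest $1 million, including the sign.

Spending multiplier = 1/(1 − MPC) = 1/(1 − 0.74) = 1/0.26 ≈ 3.846.
Need ΔY = +$52 million, so ΔG = ΔY/k = (+$52 million) × 0.26 ≈ +$14 million.
The government should increase government purchases by $14 million.

+$14 million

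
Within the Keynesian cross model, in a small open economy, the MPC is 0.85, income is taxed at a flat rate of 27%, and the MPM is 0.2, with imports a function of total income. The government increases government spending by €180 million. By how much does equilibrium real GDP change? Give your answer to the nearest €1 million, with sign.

Spending multiplier = 1/(1 − c(1−t) + m) = 1/(1 − 0.85×0.73 + 0.2) = 1/0.5795 ≈ 1.726.
ΔY = k × ΔG = (+€180 million) / 0.5795 ≈ +€311 million.

+€311 million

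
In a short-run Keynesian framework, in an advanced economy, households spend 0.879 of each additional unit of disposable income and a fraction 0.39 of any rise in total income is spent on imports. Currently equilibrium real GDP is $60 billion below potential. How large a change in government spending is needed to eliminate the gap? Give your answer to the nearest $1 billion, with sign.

Spending multiplier = 1/(1 − c + m) = 1/(1 − 0.879 + 0.39) = 1/0.511 ≈ 1.957.
Need ΔY = +$60 billion, so ΔG = ΔY/k = (+$60 billion) × 0.511 ≈ +$31 billion.
The government should increase government spending by $31 billion.

+$31 billion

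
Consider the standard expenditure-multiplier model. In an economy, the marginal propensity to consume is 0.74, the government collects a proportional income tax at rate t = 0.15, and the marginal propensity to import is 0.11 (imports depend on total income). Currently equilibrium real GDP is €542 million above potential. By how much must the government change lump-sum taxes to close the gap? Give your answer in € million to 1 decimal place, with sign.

Spending multiplier = 1/(1 − c(1−t) + m) = 1/(1 − 0.74×0.85 + 0.11) = 1/0.481 ≈ 2.079.
Tax multiplier = −c·k = −0.74/0.481 ≈ −1.538. Need ΔY = −€542 million, so ΔT = ΔY/(−c·k) = −(−€542 million) × 0.481 / 0.74 = +€352.3 million.
The government should raise lump-sum taxes by €352.3 million.

+€352.3 million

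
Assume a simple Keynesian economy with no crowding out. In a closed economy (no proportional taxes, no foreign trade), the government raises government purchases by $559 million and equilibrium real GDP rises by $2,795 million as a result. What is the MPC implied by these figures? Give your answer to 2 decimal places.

Implied spending multiplier k = ΔY/ΔG = 2,795/559 = 5.
Since k = 1/(1 − MPC), MPC = 1 − 1/k = 1 − ΔG/ΔY = 1 − 559/2,795 = 0.80.

0.80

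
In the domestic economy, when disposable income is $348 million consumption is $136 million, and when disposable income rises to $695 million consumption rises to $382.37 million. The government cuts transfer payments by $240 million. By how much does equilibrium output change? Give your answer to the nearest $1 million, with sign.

MPC = ΔC/ΔYd = (382.37 − 136)/(695 − 348) = 246.37/347 = 0.71.
The transfer change shifts disposable income by −$240 million, so first-round consumption changes by c·ΔTR = 0.71 × (−$240 million) = −$170.4 million.
Expenditure multiplier = 1/(1 − MPC) = 1/(1 − 0.71) = 1/0.29 ≈ 3.448.
The transfer multiplier is c × k ≈ 2.448, so ΔY = k × (c·ΔTR) = (−$170.4 million) / 0.29 ≈ −$588 million.

−$588 million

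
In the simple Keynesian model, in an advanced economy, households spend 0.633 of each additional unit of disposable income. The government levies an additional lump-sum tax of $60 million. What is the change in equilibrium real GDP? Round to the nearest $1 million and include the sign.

A lump-sum tax change of +$60 million shifts disposable income by −$60 million; first-round consumption changes by −c × ΔT = −0.633 × (+$60 million) = −$37.98 million.
Expenditure multiplier = 1/(1 − MPC) = 1/(1 − 0.633) = 1/0.367 ≈ 2.725.
The tax multiplier is −c × k ≈ −1.725, so ΔY = k × (−c·ΔT) = (−$37.98 million) / 0.367 ≈ −$103 million.

−$103 million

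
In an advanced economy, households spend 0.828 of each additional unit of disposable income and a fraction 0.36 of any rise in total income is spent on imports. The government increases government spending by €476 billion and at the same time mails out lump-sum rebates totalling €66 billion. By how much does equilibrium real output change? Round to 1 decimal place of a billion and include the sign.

+€997.5 billion

Expenditure multiplier = 1/(1 − c + m) = 1/(1 − 0.828 + 0.36) = 1/0.532 ≈ 1.88.
ΔG contributes k·ΔG = (+€476 billion) / 0.532 ≈ +€894.7 billion.
ΔT of −€66 billion changes first-round spending by −c·ΔT = +€54.648 billion, contributing k·(−c·ΔT) = (+€54.648 billion) / 0.532 ≈ +€102.7 billion.
Net ΔY = k(ΔG − c·ΔT) = (+€530.648 billion) / 0.532 ≈ +€997.5 billion.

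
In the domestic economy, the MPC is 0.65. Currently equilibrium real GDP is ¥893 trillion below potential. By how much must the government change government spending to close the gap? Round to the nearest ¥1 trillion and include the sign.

+¥313 trillion

Spending multiplier = 1/(1 − MPC) = 1/(1 − 0.65) = 1/0.35 ≈ 2.857.
Need ΔY = +¥893 trillion, so ΔG = ΔY/k = (+¥893 trillion) × 0.35 ≈ +¥313 trillion.
The government should increase government spending by ¥313 trillion.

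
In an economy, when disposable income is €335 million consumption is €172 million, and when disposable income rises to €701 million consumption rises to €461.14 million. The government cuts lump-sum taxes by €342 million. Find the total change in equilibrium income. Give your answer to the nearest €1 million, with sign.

MPC = ΔC/ΔYd = (461.14 − 172)/(701 − 335) = 289.14/366 = 0.79.
A lump-sum tax change of −€342 million shifts disposable income by +€342 million; first-round consumption changes by −c × ΔT = −0.79 × (−€342 million) = +€270.18 million.
Expenditure multiplier = 1/(1 − MPC) = 1/(1 − 0.79) = 1/0.21 ≈ 4.762.
The tax multiplier is −c × k ≈ −3.762, so ΔY = k × (−c·ΔT) = (+€270.18 million) / 0.21 ≈ +€1,287 million.

+€1,287 million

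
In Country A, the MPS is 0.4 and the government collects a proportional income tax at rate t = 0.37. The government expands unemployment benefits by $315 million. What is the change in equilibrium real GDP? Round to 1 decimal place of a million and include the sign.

MPC = 1 − MPS = 1 − 0.4 = 0.6.
The transfer change shifts disposable income by +$315 million, so first-round consumption changes by c·ΔTR = 0.6 × (+$315 million) = +$189 million.
Expenditure multiplier = 1/(1 − c(1−t)) = 1/(1 − 0.6×0.63) = 1/0.622 ≈ 1.608.
The transfer multiplier is c × k ≈ 0.965, so ΔY = k × (c·ΔTR) = (+$189 million) / 0.622 ≈ +$303.9 million.

+$303.9 million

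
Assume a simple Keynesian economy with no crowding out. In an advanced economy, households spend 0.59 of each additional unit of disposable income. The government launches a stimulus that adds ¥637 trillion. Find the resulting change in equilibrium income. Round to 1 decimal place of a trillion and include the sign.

+¥1,553.7 trillion

Spending multiplier = 1/(1 − MPC) = 1/(1 − 0.59) = 1/0.41 ≈ 2.439.
ΔY = k × ΔG = (+¥637 trillion) / 0.41 ≈ +¥1,553.7 trillion.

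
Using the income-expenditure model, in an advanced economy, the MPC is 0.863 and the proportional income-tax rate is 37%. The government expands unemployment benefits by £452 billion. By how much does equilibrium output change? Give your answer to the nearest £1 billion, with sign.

+£855 billion

The transfer change shifts disposable income by +£452 billion, so first-round consumption changes by c·ΔTR = 0.863 × (+£452 billion) = +£390.076 billion.
Expenditure multiplier = 1/(1 − c(1−t)) = 1/(1 − 0.863×0.63) = 1/0.45631 ≈ 2.191.
The transfer multiplier is c × k ≈ 1.891, so ΔY = k × (c·ΔTR) = (+£390.076 billion) / 0.45631 ≈ +£855 billion.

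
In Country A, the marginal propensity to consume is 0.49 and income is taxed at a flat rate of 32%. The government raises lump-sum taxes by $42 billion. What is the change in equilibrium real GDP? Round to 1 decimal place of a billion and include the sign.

A lump-sum tax change of +$42 billion shifts disposable income by −$42 billion; first-round consumption changes by −c × ΔT = −0.49 × (+$42 billion) = −$20.58 billion.
Expenditure multiplier = 1/(1 − c(1−t)) = 1/(1 − 0.49×0.68) = 1/0.6668 ≈ 1.5.
The tax multiplier is −c × k ≈ −0.735, so ΔY = k × (−c·ΔT) = (−$20.58 billion) / 0.6668 ≈ −$30.9 billion.

−$30.9 billion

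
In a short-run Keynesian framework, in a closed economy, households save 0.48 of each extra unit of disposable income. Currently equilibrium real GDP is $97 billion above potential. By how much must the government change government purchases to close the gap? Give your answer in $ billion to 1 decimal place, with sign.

−$46.6 billion

MPC = 1 − MPS = 1 − 0.48 = 0.52.
Spending multiplier = 1/(1 − MPC) = 1/(1 − 0.52) = 1/0.48 ≈ 2.083.
Need ΔY = −$97 billion, so ΔG = ΔY/k = (−$97 billion) × 0.48 ≈ −$46.6 billion.
The government should cut government purchases by $46.6 billion.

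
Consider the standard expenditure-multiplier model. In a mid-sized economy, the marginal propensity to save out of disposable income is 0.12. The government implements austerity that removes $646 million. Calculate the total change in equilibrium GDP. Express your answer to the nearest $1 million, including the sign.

−$5,383 million

MPC = 1 − MPS = 1 − 0.12 = 0.88.
Spending multiplier = 1/(1 − MPC) = 1/(1 − 0.88) = 1/0.12 ≈ 8.333.
ΔY = k × ΔG = (−$646 million) / 0.12 ≈ −$5,383 million.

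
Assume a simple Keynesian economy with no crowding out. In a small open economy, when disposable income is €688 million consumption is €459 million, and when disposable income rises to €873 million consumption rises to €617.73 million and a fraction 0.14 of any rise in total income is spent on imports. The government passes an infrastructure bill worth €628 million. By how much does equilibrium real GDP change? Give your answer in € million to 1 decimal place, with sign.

MPC = ΔC/ΔYd = (617.73 − 459)/(873 − 688) = 158.73/185 = 0.858.
Spending multiplier = 1/(1 − c + m) = 1/(1 − 0.858 + 0.14) = 1/0.282 ≈ 3.546.
ΔY = k × ΔG = (+€628 million) / 0.282 ≈ +€2,227 million.

+€2,227.0 million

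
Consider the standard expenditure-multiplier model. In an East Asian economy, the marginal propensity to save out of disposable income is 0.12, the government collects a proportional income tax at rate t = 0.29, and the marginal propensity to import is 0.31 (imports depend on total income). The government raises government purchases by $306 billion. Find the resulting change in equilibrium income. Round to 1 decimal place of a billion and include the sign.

MPC = 1 − MPS = 1 − 0.12 = 0.88.
Spending multiplier = 1/(1 − c(1−t) + m) = 1/(1 − 0.88×0.71 + 0.31) = 1/0.6852 ≈ 1.459.
ΔY = k × ΔG = (+$306 billion) / 0.6852 ≈ +$446.6 billion.

+$446.6 billion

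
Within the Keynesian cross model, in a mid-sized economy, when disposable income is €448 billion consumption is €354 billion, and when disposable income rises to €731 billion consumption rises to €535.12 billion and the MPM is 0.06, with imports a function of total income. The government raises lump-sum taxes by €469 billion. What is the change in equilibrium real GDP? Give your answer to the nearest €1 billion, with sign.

−€715 billion

MPC = ΔC/ΔYd = (535.12 − 354)/(731 − 448) = 181.12/283 = 0.64.
A lump-sum tax change of +€469 billion shifts disposable income by −€469 billion; first-round consumption changes by −c × ΔT = −0.64 × (+€469 billion) = −€300.16 billion.
Expenditure multiplier = 1/(1 − c + m) = 1/(1 − 0.64 + 0.06) = 1/0.42 ≈ 2.381.
The tax multiplier is −c × k ≈ −1.524, so ΔY = k × (−c·ΔT) = (−€300.16 billion) / 0.42 ≈ −€715 billion.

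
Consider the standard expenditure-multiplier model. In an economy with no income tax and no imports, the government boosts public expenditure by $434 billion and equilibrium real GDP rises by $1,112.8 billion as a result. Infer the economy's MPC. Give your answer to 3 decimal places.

0.610

Implied spending multiplier k = ΔY/ΔG = 1,112.8/434 ≈ 2.5641.
Since k = 1/(1 − MPC), MPC = 1 − 1/k = 1 − ΔG/ΔY = 1 − 434/1,112.8 ≈ 0.610.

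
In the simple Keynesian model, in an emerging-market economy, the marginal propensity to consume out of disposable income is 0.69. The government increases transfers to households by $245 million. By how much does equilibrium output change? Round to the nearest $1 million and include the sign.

+$545 million

The transfer change shifts disposable income by +$245 million, so first-round consumption changes by c·ΔTR = 0.69 × (+$245 million) = +$169.05 million.
Expenditure multiplier = 1/(1 − MPC) = 1/(1 − 0.69) = 1/0.31 ≈ 3.226.
The transfer multiplier is c × k ≈ 2.226, so ΔY = k × (c·ΔTR) = (+$169.05 million) / 0.31 ≈ +$545 million.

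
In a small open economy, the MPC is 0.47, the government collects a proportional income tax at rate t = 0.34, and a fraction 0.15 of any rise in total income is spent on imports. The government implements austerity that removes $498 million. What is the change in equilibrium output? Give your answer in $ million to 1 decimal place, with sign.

Expenditure multiplier = 1/(1 − c(1−t) + m) = 1/(1 − 0.47×0.66 + 0.15) = 1/0.8398 ≈ 1.191.
ΔY = k × ΔG = (−$498 million) / 0.8398 ≈ −$593 million.

−$593.0 million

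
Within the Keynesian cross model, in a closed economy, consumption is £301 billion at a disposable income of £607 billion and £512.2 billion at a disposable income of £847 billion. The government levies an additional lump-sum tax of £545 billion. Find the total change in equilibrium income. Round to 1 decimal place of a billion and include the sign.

−£3,996.7 billion

MPC = ΔC/ΔYd = (512.2 − 301)/(847 − 607) = 211.2/240 = 0.88.
A lump-sum tax change of +£545 billion shifts disposable income by −£545 billion; first-round consumption changes by −c × ΔT = −0.88 × (+£545 billion) = −£479.6 billion.
Expenditure multiplier = 1/(1 − MPC) = 1/(1 − 0.88) = 1/0.12 ≈ 8.333.
The tax multiplier is −c × k ≈ −7.333, so ΔY = k × (−c·ΔT) = (−£479.6 billion) / 0.12 ≈ −£3,996.7 billion.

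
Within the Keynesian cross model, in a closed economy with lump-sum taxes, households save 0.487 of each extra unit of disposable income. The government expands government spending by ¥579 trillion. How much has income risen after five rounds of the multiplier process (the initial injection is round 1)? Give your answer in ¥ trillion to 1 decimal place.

¥1,146.7 trillion

MPC = 1 − MPS = 1 − 0.487 = 0.513.
Round 1 adds ΔG = ¥579 trillion; each later round is MPC = 0.513 times the previous.
After 5 rounds: 579 + 297.027 + 152.374851 + 78.168298563 + 40.100337162819 = ΔG·(1 − c^5)/(1 − c) = 579 × (1 − 0.035529314273793)/0.487 ≈ ¥1,146.7 trillion.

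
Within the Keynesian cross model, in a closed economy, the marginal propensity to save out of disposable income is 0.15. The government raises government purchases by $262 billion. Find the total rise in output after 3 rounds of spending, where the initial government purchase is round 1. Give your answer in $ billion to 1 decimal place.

$674.0 billion

MPC = 1 − MPS = 1 − 0.15 = 0.85.
Round 1 adds ΔG = $262 billion; each later round is MPC = 0.85 times the previous.
After 3 rounds: 262 + 222.7 + 189.295 = ΔG·(1 − c^3)/(1 − c) = 262 × (1 − 0.614125)/0.15 ≈ $674 billion.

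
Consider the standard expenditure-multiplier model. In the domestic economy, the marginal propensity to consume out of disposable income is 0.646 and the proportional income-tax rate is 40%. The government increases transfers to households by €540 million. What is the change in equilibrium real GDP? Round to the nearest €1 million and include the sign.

The transfer change shifts disposable income by +€540 million, so first-round consumption changes by c·ΔTR = 0.646 × (+€540 million) = +€348.84 million.
Expenditure multiplier = 1/(1 − c(1−t)) = 1/(1 − 0.646×0.6) = 1/0.6124 ≈ 1.633.
The transfer multiplier is c × k ≈ 1.055, so ΔY = k × (c·ΔTR) = (+€348.84 million) / 0.6124 ≈ +€570 million.

+€570 million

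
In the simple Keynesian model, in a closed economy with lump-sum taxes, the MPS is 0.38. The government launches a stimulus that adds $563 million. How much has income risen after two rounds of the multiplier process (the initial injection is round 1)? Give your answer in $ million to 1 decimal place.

MPC = 1 − MPS = 1 − 0.38 = 0.62.
Round 1 adds ΔG = $563 million; each later round is MPC = 0.62 times the previous.
After 2 rounds: 563 + 349.06 = ΔG·(1 − c^2)/(1 − c) = 563 × (1 − 0.3844)/0.38 ≈ $912.1 million.

$912.1 million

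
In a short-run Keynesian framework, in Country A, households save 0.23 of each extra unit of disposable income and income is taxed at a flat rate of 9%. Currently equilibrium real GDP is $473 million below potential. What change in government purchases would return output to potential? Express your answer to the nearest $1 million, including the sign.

+$142 million

MPC = 1 − MPS = 1 − 0.23 = 0.77.
Spending multiplier = 1/(1 − c(1−t)) = 1/(1 − 0.77×0.91) = 1/0.2993 ≈ 3.341.
Need ΔY = +$473 million, so ΔG = ΔY/k = (+$473 million) × 0.2993 ≈ +$142 million.
The government should increase government purchases by $142 million.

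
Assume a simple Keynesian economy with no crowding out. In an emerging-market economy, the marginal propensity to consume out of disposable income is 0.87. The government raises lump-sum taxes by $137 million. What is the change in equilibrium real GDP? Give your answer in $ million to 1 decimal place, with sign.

−$916.8 million

A lump-sum tax change of +$137 million shifts disposable income by −$137 million; first-round consumption changes by −c × ΔT = −0.87 × (+$137 million) = −$119.19 million.
Expenditure multiplier = 1/(1 − MPC) = 1/(1 − 0.87) = 1/0.13 ≈ 7.692.
The tax multiplier is −c × k ≈ −6.692, so ΔY = k × (−c·ΔT) = (−$119.19 million) / 0.13 ≈ −$916.8 million.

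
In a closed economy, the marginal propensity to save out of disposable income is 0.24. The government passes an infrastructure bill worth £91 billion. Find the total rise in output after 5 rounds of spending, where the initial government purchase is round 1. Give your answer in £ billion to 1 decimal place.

£283.0 billion

MPC = 1 − MPS = 1 − 0.24 = 0.76.
Round 1 adds ΔG = £91 billion; each later round is MPC = 0.76 times the previous.
After 5 rounds: 91 + 69.16 + 52.5616 + 39.946816 + 30.35958016 = ΔG·(1 − c^5)/(1 − c) = 91 × (1 − 0.2535525376)/0.24 ≈ £283 billion.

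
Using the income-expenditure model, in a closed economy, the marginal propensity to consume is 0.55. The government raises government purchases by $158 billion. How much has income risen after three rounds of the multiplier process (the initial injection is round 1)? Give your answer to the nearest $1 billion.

Round 1 adds ΔG = $158 billion; each later round is MPC = 0.55 times the previous.
After 3 rounds: 158 + 86.9 + 47.795 = ΔG·(1 − c^3)/(1 − c) = 158 × (1 − 0.166375)/0.45 ≈ $293 billion.

$293 billion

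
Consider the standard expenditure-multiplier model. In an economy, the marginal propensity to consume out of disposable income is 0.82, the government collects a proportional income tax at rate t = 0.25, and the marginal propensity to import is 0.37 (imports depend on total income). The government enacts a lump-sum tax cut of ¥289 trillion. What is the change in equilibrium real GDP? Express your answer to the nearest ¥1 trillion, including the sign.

+¥314 trillion

A lump-sum tax change of −¥289 trillion shifts disposable income by +¥289 trillion; first-round consumption changes by −c × ΔT = −0.82 × (−¥289 trillion) = +¥236.98 trillion.
Expenditure multiplier = 1/(1 − c(1−t) + m) = 1/(1 − 0.82×0.75 + 0.37) = 1/0.755 ≈ 1.325.
The tax multiplier is −c × k ≈ −1.086, so ΔY = k × (−c·ΔT) = (+¥236.98 trillion) / 0.755 ≈ +¥314 trillion.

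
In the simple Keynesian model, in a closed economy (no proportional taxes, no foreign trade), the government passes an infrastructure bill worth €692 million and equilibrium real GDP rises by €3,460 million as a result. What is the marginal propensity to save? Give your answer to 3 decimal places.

0.200

Implied spending multiplier k = ΔY/ΔG = 3,460/692 = 5.
Since k = 1/(1 − MPC), MPC = 1 − 1/k = 1 − ΔG/ΔY = 1 − 692/3,460 = 0.800.
MPS = 1 − MPC = 0.200.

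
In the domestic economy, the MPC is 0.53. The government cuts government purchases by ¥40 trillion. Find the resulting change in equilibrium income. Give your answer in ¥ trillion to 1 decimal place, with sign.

−¥85.1 trillion

Expenditure multiplier = 1/(1 − MPC) = 1/(1 − 0.53) = 1/0.47 ≈ 2.128.
ΔY = k × ΔG = (−¥40 trillion) / 0.47 ≈ −¥85.1 trillion.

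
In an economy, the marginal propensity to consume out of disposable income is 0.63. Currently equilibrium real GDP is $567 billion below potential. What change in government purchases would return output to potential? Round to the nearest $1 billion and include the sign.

+$210 billion

Spending multiplier = 1/(1 − MPC) = 1/(1 − 0.63) = 1/0.37 ≈ 2.703.
Need ΔY = +$567 billion, so ΔG = ΔY/k = (+$567 billion) × 0.37 ≈ +$210 billion.
The government should increase government purchases by $210 billion.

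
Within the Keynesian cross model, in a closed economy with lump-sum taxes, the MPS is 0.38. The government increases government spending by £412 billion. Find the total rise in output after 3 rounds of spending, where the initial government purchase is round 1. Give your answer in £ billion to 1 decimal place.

£825.8 billion

MPC = 1 − MPS = 1 − 0.38 = 0.62.
Round 1 adds ΔG = £412 billion; each later round is MPC = 0.62 times the previous.
After 3 rounds: 412 + 255.44 + 158.3728 = ΔG·(1 − c^3)/(1 − c) = 412 × (1 − 0.238328)/0.38 ≈ £825.8 billion.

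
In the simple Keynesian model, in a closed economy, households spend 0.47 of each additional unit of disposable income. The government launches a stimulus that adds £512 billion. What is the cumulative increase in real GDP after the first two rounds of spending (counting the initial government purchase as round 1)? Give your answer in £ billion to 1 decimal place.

Round 1 adds ΔG = £512 billion; each later round is MPC = 0.47 times the previous.
After 2 rounds: 512 + 240.64 = ΔG·(1 − c^2)/(1 − c) = 512 × (1 − 0.2209)/0.53 ≈ £752.6 billion.

£752.6 billion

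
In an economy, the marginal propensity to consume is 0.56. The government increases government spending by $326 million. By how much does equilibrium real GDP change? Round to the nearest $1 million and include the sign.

+$741 million

Expenditure multiplier = 1/(1 − MPC) = 1/(1 − 0.56) = 1/0.44 ≈ 2.273.
ΔY = k × ΔG = (+$326 million) / 0.44 ≈ +$741 million.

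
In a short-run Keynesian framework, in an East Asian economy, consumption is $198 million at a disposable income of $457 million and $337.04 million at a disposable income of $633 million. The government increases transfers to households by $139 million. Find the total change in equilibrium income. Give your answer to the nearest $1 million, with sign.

MPC = ΔC/ΔYd = (337.04 − 198)/(633 − 457) = 139.04/176 = 0.79.
The transfer change shifts disposable income by +$139 million, so first-round consumption changes by c·ΔTR = 0.79 × (+$139 million) = +$109.81 million.
Expenditure multiplier = 1/(1 − MPC) = 1/(1 − 0.79) = 1/0.21 ≈ 4.762.
The transfer multiplier is c × k ≈ 3.762, so ΔY = k × (c·ΔTR) = (+$109.81 million) / 0.21 ≈ +$523 million.

+$523 million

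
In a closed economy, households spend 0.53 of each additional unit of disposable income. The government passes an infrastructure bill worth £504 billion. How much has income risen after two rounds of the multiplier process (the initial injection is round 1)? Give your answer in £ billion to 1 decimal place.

Round 1 adds ΔG = £504 billion; each later round is MPC = 0.53 times the previous.
After 2 rounds: 504 + 267.12 = ΔG·(1 − c^2)/(1 − c) = 504 × (1 − 0.2809)/0.47 ≈ £771.1 billion.

£771.1 billion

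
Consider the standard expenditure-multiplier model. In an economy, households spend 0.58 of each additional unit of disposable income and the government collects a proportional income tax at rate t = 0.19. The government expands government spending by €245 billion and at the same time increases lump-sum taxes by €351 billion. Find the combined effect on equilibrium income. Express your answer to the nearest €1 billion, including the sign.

Expenditure multiplier = 1/(1 − c(1−t)) = 1/(1 − 0.58×0.81) = 1/0.5302 ≈ 1.886.
ΔG contributes k·ΔG = (+€245 billion) / 0.5302 ≈ +€462.1 billion.
ΔT of +€351 billion changes first-round spending by −c·ΔT = −€203.58 billion, contributing k·(−c·ΔT) = (−€203.58 billion) / 0.5302 ≈ −€384 billion.
Net ΔY = k(ΔG − c·ΔT) = (+€41.42 billion) / 0.5302 ≈ +€78 billion.

+€78 billion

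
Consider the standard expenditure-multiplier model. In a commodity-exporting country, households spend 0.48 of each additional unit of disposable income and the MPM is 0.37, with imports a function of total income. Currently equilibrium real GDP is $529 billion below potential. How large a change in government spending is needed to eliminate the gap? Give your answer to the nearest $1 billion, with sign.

+$471 billion

Spending multiplier = 1/(1 − c + m) = 1/(1 − 0.48 + 0.37) = 1/0.89 ≈ 1.124.
Need ΔY = +$529 billion, so ΔG = ΔY/k = (+$529 billion) × 0.89 ≈ +$471 billion.
The government should increase government spending by $471 billion.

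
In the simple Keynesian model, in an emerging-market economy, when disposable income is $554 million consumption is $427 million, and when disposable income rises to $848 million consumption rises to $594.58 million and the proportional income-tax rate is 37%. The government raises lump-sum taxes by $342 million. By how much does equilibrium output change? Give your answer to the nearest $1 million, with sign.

MPC = ΔC/ΔYd = (594.58 − 427)/(848 − 554) = 167.58/294 = 0.57.
A lump-sum tax change of +$342 million shifts disposable income by −$342 million; first-round consumption changes by −c × ΔT = −0.57 × (+$342 million) = −$194.94 million.
Expenditure multiplier = 1/(1 − c(1−t)) = 1/(1 − 0.57×0.63) = 1/0.6409 ≈ 1.56.
The tax multiplier is −c × k ≈ −0.889, so ΔY = k × (−c·ΔT) = (−$194.94 million) / 0.6409 ≈ −$304 million.

−$304 million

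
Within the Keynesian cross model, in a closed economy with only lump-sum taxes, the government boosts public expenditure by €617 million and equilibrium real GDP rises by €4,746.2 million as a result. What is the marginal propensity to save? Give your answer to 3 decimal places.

Implied spending multiplier k = ΔY/ΔG = 4,746.2/617 ≈ 7.6924.
Since k = 1/(1 − MPC), MPC = 1 − 1/k = 1 − ΔG/ΔY = 1 − 617/4,746.2 ≈ 0.870.
MPS = 1 − MPC = 0.130.

0.130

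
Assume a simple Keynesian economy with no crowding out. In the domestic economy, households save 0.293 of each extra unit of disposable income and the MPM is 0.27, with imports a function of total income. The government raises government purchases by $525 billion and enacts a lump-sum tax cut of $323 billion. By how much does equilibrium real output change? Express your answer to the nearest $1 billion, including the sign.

MPC = 1 − MPS = 1 − 0.293 = 0.707.
Expenditure multiplier = 1/(1 − c + m) = 1/(1 − 0.707 + 0.27) = 1/0.563 ≈ 1.776.
ΔG contributes k·ΔG = (+$525 billion) / 0.563 ≈ +$932.5 billion.
ΔT of −$323 billion changes first-round spending by −c·ΔT = +$228.361 billion, contributing k·(−c·ΔT) = (+$228.361 billion) / 0.563 ≈ +$405.6 billion.
Net ΔY = k(ΔG − c·ΔT) = (+$753.361 billion) / 0.563 ≈ +$1,338 billion.

+$1,338 billion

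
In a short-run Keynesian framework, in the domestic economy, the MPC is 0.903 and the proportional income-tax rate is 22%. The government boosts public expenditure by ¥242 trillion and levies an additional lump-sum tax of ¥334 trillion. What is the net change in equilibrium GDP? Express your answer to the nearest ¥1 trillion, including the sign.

Expenditure multiplier = 1/(1 − c(1−t)) = 1/(1 − 0.903×0.78) = 1/0.29566 ≈ 3.382.
ΔG contributes k·ΔG = (+¥242 trillion) / 0.29566 ≈ +¥818.5 trillion.
ΔT of +¥334 trillion changes first-round spending by −c·ΔT = −¥301.602 trillion, contributing k·(−c·ΔT) = (−¥301.602 trillion) / 0.29566 ≈ −¥1,020.1 trillion.
Net ΔY = k(ΔG − c·ΔT) = (−¥59.602 trillion) / 0.29566 ≈ −¥202 trillion.

−¥202 trillion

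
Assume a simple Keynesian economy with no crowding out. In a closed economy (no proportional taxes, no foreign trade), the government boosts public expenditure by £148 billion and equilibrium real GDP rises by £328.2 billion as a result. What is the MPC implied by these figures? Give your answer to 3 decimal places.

Implied spending multiplier k = ΔY/ΔG = 328.2/148 ≈ 2.2176.
Since k = 1/(1 − MPC), MPC = 1 − 1/k = 1 − ΔG/ΔY = 1 − 148/328.2 ≈ 0.549.

0.549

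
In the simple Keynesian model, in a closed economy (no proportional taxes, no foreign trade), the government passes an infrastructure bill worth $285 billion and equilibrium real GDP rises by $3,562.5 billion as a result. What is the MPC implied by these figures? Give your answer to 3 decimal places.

Implied spending multiplier k = ΔY/ΔG = 3,562.5/285 = 12.5.
Since k = 1/(1 − MPC), MPC = 1 − 1/k = 1 − ΔG/ΔY = 1 − 285/3,562.5 = 0.920.

0.920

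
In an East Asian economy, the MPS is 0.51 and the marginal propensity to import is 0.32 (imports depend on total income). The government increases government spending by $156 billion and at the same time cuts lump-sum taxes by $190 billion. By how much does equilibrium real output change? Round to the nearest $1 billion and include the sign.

+$300 billion

MPC = 1 − MPS = 1 − 0.51 = 0.49.
Expenditure multiplier = 1/(1 − c + m) = 1/(1 − 0.49 + 0.32) = 1/0.83 ≈ 1.205.
ΔG contributes k·ΔG = (+$156 billion) / 0.83 ≈ +$188 billion.
ΔT of −$190 billion changes first-round spending by −c·ΔT = +$93.1 billion, contributing k·(−c·ΔT) = (+$93.1 billion) / 0.83 ≈ +$112.2 billion.
Net ΔY = k(ΔG − c·ΔT) = (+$249.1 billion) / 0.83 ≈ +$300 billion.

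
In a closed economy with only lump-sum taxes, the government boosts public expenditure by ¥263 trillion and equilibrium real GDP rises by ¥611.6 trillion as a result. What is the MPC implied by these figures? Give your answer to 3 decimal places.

Implied spending multiplier k = ΔY/ΔG = 611.6/263 ≈ 2.3255.
Since k = 1/(1 − MPC), MPC = 1 − 1/k = 1 − ΔG/ΔY = 1 − 263/611.6 ≈ 0.570.

0.570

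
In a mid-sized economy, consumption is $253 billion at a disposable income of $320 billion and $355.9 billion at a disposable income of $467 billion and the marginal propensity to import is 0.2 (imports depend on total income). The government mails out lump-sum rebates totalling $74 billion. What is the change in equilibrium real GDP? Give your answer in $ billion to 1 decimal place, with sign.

MPC = ΔC/ΔYd = (355.9 − 253)/(467 − 320) = 102.9/147 = 0.7.
A lump-sum tax change of −$74 billion shifts disposable income by +$74 billion; first-round consumption changes by −c × ΔT = −0.7 × (−$74 billion) = +$51.8 billion.
Expenditure multiplier = 1/(1 − c + m) = 1/(1 − 0.7 + 0.2) = 1/0.5 = 2.
The tax multiplier is −c × k = −1.4, so ΔY = k × (−c·ΔT) = (+$51.8 billion) / 0.5 = +$103.6 billion.

+$103.6 billion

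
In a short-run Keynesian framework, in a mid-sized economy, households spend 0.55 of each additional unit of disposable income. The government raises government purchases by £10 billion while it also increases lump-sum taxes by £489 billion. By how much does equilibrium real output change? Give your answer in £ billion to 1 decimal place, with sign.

Expenditure multiplier = 1/(1 − MPC) = 1/(1 − 0.55) = 1/0.45 ≈ 2.222.
ΔG contributes k·ΔG = (+£10 billion) / 0.45 ≈ +£22.2 billion.
ΔT of +£489 billion changes first-round spending by −c·ΔT = −£268.95 billion, contributing k·(−c·ΔT) = (−£268.95 billion) / 0.45 ≈ −£597.7 billion.
Net ΔY = k(ΔG − c·ΔT) = (−£258.95 billion) / 0.45 ≈ −£575.4 billion.

−£575.4 billion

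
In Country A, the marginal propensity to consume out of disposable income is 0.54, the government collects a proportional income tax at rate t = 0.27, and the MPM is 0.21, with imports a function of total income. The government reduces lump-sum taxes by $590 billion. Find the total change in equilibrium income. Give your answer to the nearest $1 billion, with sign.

A lump-sum tax change of −$590 billion shifts disposable income by +$590 billion; first-round consumption changes by −c × ΔT = −0.54 × (−$590 billion) = +$318.6 billion.
Expenditure multiplier = 1/(1 − c(1−t) + m) = 1/(1 − 0.54×0.73 + 0.21) = 1/0.8158 ≈ 1.226.
The tax multiplier is −c × k ≈ −0.662, so ΔY = k × (−c·ΔT) = (+$318.6 billion) / 0.8158 ≈ +$391 billion.

+$391 billion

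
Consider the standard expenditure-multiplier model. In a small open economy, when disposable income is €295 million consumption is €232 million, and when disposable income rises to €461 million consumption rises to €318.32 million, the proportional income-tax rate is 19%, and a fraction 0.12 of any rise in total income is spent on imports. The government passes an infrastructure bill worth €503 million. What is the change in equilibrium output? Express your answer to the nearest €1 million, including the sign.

MPC = ΔC/ΔYd = (318.32 − 232)/(461 − 295) = 86.32/166 = 0.52.
Expenditure multiplier = 1/(1 − c(1−t) + m) = 1/(1 − 0.52×0.81 + 0.12) = 1/0.6988 ≈ 1.431.
ΔY = k × ΔG = (+€503 million) / 0.6988 ≈ +€720 million.

+€720 million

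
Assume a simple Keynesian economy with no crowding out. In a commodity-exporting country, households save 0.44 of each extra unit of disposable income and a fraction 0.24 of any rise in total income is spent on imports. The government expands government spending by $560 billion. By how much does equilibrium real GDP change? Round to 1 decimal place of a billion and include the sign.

MPC = 1 − MPS = 1 − 0.44 = 0.56.
Spending multiplier = 1/(1 − c + m) = 1/(1 − 0.56 + 0.24) = 1/0.68 ≈ 1.471.
ΔY = k × ΔG = (+$560 billion) / 0.68 ≈ +$823.5 billion.

+$823.5 billion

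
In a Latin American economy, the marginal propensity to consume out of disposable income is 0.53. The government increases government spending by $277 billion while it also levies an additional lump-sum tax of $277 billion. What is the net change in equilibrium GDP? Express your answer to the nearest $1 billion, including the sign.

+$277 billion

Expenditure multiplier = 1/(1 − MPC) = 1/(1 − 0.53) = 1/0.47 ≈ 2.128.
ΔG contributes k·ΔG = (+$277 billion) / 0.47 ≈ +$589.4 billion.
ΔT of +$277 billion changes first-round spending by −c·ΔT = −$146.81 billion, contributing k·(−c·ΔT) = (−$146.81 billion) / 0.47 ≈ −$312.4 billion.
With ΔG = ΔT and no other leakages, the balanced-budget multiplier is 1, so ΔY = ΔG = +$277 billion.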